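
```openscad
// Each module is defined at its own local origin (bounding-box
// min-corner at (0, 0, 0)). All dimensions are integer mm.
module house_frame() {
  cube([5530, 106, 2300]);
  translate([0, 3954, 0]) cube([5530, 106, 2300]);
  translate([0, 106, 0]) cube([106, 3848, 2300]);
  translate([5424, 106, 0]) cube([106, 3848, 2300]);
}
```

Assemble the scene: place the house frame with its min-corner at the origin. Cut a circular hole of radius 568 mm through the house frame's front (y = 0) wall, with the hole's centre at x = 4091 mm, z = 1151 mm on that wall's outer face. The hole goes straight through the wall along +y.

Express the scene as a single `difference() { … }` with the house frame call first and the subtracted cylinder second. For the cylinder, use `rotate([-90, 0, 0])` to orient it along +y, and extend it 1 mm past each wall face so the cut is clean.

difference() {
  house_frame();
  translate([4091, -1, 1151]) rotate([-90, 0, 0]) cylinder(h = 108, r = 568);
}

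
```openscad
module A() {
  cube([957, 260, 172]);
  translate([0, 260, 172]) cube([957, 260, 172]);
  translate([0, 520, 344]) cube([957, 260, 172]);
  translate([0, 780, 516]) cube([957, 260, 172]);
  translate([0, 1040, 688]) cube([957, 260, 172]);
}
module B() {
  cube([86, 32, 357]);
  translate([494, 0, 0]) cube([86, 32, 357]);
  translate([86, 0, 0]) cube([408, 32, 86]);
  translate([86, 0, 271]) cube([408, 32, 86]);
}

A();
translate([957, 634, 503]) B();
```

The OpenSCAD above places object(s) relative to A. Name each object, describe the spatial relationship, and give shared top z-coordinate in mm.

A is a staircase. B is a picture frame. The picture frame is beside the staircase with their tops flush at z = 860. The shared top z-coordinate is 860 mm.

Both tops at z = 860 mm.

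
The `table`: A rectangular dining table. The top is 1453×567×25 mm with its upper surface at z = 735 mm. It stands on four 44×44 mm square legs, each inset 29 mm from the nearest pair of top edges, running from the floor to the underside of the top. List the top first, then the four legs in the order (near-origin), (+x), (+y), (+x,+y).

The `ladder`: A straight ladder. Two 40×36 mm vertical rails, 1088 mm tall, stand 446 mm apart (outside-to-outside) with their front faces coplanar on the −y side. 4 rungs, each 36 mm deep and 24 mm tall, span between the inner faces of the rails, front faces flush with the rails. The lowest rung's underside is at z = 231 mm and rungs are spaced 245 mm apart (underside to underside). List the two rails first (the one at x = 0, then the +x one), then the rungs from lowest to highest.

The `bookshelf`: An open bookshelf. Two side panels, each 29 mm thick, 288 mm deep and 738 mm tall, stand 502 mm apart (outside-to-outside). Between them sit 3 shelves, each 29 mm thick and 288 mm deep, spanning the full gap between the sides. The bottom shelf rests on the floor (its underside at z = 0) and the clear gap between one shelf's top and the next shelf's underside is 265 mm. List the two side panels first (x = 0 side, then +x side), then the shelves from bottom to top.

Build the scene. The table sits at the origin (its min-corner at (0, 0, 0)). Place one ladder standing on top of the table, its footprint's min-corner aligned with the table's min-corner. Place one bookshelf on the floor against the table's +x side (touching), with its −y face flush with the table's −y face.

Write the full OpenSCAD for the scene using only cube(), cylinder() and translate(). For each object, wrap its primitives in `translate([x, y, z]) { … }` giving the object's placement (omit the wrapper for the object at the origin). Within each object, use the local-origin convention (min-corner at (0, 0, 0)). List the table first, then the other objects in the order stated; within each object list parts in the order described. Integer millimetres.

translate([0, 0, 710]) cube([1453, 567, 25]);
translate([29, 29, 0]) cube([44, 44, 710]);
translate([1380, 29, 0]) cube([44, 44, 710]);
translate([29, 494, 0]) cube([44, 44, 710]);
translate([1380, 494, 0]) cube([44, 44, 710]);
translate([0, 0, 735]) {
  cube([40, 36, 1088]);
  translate([406, 0, 0]) cube([40, 36, 1088]);
  translate([40, 0, 231]) cube([366, 36, 24]);
  translate([40, 0, 476]) cube([366, 36, 24]);
  translate([40, 0, 721]) cube([366, 36, 24]);
  translate([40, 0, 966]) cube([366, 36, 24]);
}
translate([1453, 0, 0]) {
  cube([29, 288, 738]);
  translate([473, 0, 0]) cube([29, 288, 738]);
  translate([29, 0, 0]) cube([444, 288, 29]);
  translate([29, 0, 294]) cube([444, 288, 29]);
  translate([29, 0, 588]) cube([444, 288, 29]);
}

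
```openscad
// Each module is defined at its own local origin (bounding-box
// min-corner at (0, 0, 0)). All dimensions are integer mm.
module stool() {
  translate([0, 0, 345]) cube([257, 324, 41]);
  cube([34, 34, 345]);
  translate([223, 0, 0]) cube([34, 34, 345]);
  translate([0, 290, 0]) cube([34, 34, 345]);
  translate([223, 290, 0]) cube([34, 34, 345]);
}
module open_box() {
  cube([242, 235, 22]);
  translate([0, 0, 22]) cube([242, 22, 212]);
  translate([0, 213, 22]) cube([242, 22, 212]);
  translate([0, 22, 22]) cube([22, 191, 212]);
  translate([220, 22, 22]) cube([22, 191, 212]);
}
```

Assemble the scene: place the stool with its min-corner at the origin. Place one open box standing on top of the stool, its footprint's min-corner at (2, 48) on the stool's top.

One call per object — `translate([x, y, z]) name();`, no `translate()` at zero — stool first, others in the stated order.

stool();
translate([2, 48, 386]) open_box();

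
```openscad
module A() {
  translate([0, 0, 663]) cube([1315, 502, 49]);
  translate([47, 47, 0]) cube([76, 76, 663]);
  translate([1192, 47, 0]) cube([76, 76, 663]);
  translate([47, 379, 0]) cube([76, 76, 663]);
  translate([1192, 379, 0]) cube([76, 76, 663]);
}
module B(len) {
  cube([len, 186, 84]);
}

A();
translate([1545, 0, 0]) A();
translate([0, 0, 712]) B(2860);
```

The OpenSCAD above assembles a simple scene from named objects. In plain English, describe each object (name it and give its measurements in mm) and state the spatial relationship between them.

A is a table: top 1315 mm (x) × 502 mm (y), 49 mm thick, upper face at z = 712 mm, on four 76×76 mm square legs, each inset 47 mm from the nearest pair of top edges, running from z = 0 to the bottom of the top.

B is a rectangular beam 2860 mm long (x), 186 mm deep (y), 84 mm thick (z).

The beam spans the tops of two tables placed 230 mm apart, resting at z = 712 mm.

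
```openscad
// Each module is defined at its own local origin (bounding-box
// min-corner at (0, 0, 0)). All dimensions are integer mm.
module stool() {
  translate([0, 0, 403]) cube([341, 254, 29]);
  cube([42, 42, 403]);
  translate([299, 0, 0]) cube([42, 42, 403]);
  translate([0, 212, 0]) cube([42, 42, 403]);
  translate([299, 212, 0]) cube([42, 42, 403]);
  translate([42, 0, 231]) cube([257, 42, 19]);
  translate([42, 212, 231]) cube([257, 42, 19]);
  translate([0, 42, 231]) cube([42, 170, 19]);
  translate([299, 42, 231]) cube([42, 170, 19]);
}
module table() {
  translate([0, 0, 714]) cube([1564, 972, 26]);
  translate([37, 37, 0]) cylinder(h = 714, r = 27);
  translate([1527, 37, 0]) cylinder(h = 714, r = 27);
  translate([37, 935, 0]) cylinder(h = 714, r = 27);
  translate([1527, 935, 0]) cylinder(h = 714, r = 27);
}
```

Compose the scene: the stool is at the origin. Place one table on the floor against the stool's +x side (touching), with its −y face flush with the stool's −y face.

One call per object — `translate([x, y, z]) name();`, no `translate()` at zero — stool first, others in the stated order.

stool();
translate([341, 0, 0]) table();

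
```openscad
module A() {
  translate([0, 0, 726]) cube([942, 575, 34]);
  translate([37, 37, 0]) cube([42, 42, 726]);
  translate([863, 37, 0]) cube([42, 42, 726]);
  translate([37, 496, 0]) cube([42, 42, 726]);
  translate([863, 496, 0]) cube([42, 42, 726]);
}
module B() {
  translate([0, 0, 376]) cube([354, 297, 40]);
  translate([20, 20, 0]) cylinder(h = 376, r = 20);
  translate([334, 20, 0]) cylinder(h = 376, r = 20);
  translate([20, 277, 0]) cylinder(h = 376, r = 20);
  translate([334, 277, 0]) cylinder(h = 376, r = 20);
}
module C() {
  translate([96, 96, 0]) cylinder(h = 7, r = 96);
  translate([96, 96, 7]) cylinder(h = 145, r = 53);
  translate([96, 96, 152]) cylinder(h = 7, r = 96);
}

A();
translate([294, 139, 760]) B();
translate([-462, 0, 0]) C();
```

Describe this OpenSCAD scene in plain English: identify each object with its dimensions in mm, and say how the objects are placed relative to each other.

A is a rectangular dining table. The top is 942×575×34 mm with its upper surface at z = 760 mm. It stands on four 42×42 mm square legs, each inset 37 mm from the nearest pair of top edges, running from the floor to the underside of the top.

B is a simple wooden stool: a rectangular seat 354 mm (x) by 297 mm (y), 40 mm thick, top face at z = 416 mm, on four round legs, each 40 mm in diameter. The legs rest on z = 0, each leg's axis is inset half a diameter from the nearest pair of seat edges (so the leg's bounding box is flush with the corner).

C is a spool: two coaxial disc flanges of radius 96 mm and thickness 7 mm, joined by a core cylinder of radius 53 mm and height 145 mm. The lower flange rests on z = 0 and the three cylinders share a vertical axis.

The stool is on top of the table, centred. The spool is on the floor beside the table on its −x side.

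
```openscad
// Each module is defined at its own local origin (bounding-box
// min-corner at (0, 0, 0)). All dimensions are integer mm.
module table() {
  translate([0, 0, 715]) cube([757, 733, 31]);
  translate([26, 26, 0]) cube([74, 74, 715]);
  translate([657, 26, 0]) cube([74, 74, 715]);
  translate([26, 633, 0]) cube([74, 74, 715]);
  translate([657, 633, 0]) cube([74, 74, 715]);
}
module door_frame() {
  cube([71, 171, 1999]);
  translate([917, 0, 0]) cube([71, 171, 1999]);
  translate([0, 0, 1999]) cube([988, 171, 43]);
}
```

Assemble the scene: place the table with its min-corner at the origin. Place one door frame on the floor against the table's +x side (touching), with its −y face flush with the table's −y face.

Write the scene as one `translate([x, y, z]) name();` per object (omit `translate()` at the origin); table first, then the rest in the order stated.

table();
translate([757, 0, 0]) door_frame();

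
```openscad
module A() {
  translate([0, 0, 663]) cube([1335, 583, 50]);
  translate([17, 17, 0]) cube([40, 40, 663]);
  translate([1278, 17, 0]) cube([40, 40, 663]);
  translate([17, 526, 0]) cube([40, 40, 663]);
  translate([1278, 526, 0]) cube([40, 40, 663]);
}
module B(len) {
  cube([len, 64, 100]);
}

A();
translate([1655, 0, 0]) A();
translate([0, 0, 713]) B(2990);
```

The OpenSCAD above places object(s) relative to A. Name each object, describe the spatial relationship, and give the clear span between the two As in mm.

A is a table. B is a beam. A beam spans the tops of two tables. The clear span between the two tables is 320 mm.

Second table starts at x = 1655; first ends at x = 1335; clear span = 1655 − 1335 = 320 mm.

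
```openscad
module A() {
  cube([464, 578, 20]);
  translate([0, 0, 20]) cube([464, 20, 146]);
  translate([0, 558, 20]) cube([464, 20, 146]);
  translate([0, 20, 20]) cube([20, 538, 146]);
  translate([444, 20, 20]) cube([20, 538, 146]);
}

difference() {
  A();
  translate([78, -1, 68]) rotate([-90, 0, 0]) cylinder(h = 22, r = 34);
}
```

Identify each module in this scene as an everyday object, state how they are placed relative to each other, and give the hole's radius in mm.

The subtracted cylinder has r = 34 mm.

A is an open box. The open box has a circular hole through its front wall. The hole's radius is 34 mm.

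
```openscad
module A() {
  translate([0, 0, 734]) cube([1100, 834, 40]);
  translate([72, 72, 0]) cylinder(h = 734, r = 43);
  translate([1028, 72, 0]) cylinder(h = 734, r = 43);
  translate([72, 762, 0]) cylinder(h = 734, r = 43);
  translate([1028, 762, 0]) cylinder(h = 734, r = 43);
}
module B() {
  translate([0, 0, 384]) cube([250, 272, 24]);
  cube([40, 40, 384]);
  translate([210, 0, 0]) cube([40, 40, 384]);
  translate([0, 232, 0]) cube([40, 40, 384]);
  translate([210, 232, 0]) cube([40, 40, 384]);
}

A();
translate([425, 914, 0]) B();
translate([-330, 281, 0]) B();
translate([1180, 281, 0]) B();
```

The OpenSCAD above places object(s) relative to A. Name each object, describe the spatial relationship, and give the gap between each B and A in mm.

Each stool's nearest face is 80 mm from the table's bounding box.

A is a table. B is a stool. Three stools sit around the table at the +y, −x, +x sides. The gap between each stool and the table is 80 mm.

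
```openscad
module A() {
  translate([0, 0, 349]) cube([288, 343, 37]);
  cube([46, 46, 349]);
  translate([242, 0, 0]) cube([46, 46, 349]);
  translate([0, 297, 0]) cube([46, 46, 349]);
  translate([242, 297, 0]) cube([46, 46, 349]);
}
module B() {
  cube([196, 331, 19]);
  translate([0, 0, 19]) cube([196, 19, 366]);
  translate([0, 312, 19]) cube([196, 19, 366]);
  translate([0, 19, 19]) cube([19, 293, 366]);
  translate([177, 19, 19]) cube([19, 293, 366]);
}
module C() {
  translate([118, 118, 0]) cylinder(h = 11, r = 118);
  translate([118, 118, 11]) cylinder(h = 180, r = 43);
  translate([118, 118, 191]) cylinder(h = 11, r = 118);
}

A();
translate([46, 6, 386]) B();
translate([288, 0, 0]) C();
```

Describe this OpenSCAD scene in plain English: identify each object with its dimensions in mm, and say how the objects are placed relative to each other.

A is a four-legged stool. The seat is a 288×343×37 mm slab whose top surface is at z = 386 mm; four square legs, each 46×46 mm in cross-section, run from the floor (z = 0) to the underside of the seat, each flush with a corner of the seat.

B is an open-topped rectangular box: outside dimensions 196×331×385 mm, with a uniform wall and base thickness of 19 mm. The base is a full 196×331 slab on the floor; four walls sit on top of the base. The front and back walls (the −y and +y sides) span the full width; the two side walls fit between them.

C is a spool: two coaxial disc flanges of radius 118 mm and thickness 11 mm, joined by a core cylinder of radius 43 mm and height 180 mm. The lower flange rests on z = 0 and the three cylinders share a vertical axis.

The open box is on top of the stool, centred. The spool is against the stool's +x side, with their −y faces flush.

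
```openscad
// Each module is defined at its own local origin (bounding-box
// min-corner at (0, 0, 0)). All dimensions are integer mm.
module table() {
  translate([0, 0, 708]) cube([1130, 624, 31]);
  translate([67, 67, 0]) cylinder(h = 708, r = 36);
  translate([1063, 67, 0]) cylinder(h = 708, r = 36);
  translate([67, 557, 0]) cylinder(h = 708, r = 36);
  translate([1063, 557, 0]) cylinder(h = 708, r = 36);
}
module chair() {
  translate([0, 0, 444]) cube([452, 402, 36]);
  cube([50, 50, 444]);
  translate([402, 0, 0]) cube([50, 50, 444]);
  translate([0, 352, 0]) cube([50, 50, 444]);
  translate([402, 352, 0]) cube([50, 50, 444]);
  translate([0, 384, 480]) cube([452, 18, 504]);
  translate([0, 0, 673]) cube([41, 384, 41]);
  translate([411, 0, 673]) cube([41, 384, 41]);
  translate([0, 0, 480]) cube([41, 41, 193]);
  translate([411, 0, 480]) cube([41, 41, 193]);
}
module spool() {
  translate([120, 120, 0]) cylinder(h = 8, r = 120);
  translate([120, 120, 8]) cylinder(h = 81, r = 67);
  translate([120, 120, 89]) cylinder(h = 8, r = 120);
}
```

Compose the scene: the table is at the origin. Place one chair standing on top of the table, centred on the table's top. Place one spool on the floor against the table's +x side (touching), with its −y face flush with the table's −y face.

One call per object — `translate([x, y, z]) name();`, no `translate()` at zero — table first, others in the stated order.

table();
translate([339, 111, 739]) chair();
translate([1130, 0, 0]) spool();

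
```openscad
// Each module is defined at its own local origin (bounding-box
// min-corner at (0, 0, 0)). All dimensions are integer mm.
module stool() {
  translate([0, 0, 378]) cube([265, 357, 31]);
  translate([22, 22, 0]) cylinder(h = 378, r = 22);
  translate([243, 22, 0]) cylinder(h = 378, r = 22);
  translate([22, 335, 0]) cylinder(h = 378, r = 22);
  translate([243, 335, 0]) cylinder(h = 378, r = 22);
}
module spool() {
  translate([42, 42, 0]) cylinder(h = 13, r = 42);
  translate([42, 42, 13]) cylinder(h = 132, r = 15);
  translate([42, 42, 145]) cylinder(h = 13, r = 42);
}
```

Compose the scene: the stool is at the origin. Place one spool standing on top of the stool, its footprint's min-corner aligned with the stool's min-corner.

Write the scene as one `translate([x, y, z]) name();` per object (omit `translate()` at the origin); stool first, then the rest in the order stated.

stool();
translate([0, 0, 409]) spool();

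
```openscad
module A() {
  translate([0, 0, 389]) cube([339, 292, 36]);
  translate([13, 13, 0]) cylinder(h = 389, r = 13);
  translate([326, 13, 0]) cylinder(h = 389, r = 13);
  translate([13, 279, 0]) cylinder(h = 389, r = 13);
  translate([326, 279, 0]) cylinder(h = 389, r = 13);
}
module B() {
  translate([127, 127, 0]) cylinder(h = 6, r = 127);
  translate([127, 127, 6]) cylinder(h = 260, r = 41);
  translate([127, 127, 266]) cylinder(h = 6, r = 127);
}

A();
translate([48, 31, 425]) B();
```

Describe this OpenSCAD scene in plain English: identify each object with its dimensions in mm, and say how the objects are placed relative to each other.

A is a four-legged stool. The seat is a 339×292×36 mm slab whose top surface is at z = 425 mm; four round legs, each 26 mm in diameter, run from the floor (z = 0) to the underside of the seat, each leg's axis is inset half a diameter from the nearest pair of seat edges (so the leg's bounding box is flush with the corner).

B is a spool: two coaxial disc flanges of radius 127 mm and thickness 6 mm, joined by a core cylinder of radius 41 mm and height 260 mm. The lower flange rests on z = 0 and the three cylinders share a vertical axis.

The spool is on top of the stool.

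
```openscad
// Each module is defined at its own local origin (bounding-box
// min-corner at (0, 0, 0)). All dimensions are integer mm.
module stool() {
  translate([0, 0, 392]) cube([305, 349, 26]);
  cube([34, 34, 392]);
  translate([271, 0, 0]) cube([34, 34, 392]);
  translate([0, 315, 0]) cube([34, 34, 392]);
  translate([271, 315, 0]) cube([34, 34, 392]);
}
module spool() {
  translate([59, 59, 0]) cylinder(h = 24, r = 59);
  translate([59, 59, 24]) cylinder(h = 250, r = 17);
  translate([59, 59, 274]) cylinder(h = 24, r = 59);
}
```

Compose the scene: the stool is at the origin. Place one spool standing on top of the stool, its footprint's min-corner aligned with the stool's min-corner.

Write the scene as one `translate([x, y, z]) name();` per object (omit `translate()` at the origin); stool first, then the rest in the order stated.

stool();
translate([0, 0, 418]) spool();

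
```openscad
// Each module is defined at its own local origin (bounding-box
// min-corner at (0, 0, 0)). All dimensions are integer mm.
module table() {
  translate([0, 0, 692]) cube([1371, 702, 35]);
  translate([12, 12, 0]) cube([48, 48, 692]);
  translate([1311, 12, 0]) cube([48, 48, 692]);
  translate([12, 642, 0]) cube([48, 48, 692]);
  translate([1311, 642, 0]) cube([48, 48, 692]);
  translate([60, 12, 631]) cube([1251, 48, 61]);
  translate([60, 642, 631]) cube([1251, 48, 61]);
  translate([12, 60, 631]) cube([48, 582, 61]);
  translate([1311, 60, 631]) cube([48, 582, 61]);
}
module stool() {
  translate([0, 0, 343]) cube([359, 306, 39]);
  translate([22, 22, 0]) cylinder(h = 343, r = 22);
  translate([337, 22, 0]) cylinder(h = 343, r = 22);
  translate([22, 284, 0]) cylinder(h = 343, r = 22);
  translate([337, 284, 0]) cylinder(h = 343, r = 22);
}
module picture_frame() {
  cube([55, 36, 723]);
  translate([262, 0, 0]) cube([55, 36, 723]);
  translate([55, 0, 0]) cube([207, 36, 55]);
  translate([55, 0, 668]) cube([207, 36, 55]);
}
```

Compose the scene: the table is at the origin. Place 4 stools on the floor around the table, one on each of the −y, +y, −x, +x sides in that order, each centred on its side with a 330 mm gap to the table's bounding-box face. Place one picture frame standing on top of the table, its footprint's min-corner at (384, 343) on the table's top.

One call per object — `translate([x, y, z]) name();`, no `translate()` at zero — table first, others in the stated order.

table();
translate([506, -636, 0]) stool();
translate([506, 1032, 0]) stool();
translate([-689, 198, 0]) stool();
translate([1701, 198, 0]) stool();
translate([384, 343, 727]) picture_frame();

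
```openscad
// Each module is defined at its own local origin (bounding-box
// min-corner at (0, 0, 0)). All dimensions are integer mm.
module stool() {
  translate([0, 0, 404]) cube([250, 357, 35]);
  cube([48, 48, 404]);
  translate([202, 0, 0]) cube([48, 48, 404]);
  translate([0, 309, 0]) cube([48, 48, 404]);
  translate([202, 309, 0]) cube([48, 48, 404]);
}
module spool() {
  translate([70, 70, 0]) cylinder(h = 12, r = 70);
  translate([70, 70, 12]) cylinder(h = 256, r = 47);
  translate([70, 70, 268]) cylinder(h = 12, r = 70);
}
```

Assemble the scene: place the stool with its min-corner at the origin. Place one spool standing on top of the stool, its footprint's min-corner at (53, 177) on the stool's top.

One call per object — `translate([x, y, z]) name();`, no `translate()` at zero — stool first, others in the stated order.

stool();
translate([53, 177, 439]) spool();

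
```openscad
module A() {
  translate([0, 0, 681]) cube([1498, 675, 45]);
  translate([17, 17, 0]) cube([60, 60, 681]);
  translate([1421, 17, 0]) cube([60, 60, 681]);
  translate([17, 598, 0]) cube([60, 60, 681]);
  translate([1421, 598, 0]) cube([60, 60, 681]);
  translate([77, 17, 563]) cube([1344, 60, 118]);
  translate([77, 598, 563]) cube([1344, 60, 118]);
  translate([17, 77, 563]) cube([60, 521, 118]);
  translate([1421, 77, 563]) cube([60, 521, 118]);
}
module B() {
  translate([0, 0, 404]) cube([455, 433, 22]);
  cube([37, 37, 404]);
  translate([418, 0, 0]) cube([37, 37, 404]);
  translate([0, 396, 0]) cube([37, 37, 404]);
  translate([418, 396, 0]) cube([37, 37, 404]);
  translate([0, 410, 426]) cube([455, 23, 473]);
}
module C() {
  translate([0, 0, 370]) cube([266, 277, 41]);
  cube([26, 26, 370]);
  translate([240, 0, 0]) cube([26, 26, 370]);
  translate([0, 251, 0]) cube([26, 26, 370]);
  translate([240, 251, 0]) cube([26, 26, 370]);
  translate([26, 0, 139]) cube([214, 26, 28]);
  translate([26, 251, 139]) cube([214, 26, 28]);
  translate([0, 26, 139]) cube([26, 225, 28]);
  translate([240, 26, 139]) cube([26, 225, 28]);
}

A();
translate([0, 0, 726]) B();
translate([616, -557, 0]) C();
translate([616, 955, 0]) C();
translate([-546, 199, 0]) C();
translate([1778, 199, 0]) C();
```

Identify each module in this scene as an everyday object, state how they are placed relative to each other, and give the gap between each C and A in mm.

A is a table. B is a chair. C is a stool. The chair is on top of the table. Four stools sit around the table at the −y, +y, −x, +x sides. The gap between each stool and the table is 280 mm.

Each stool's nearest face is 280 mm from the table's bounding box.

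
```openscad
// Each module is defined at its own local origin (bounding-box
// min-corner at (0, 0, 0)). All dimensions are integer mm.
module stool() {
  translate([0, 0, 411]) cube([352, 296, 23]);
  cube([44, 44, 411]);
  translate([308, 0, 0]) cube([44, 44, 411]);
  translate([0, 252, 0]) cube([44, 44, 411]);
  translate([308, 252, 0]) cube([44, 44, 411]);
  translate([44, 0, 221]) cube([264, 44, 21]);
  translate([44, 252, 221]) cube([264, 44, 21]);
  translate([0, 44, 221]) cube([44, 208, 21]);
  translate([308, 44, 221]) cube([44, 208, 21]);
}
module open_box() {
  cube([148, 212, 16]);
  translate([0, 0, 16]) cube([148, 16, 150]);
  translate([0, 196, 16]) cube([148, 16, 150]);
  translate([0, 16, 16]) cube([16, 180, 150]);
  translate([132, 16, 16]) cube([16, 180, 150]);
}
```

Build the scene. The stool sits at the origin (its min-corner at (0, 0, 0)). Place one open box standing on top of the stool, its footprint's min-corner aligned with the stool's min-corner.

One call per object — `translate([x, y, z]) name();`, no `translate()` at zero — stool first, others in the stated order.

stool();
translate([0, 0, 434]) open_box();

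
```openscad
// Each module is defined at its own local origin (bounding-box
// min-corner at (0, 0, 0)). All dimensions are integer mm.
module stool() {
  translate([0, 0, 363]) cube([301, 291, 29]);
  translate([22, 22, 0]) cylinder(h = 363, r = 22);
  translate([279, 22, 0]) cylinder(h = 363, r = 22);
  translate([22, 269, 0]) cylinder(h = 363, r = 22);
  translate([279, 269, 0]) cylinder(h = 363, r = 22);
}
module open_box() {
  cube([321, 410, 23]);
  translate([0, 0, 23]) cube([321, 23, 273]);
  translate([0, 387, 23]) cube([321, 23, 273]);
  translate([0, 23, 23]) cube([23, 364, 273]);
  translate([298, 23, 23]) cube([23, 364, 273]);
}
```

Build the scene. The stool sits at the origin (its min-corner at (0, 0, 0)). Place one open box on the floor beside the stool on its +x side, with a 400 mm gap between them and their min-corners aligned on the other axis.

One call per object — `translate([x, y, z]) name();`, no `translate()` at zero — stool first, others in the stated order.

stool();
translate([701, 0, 0]) open_box();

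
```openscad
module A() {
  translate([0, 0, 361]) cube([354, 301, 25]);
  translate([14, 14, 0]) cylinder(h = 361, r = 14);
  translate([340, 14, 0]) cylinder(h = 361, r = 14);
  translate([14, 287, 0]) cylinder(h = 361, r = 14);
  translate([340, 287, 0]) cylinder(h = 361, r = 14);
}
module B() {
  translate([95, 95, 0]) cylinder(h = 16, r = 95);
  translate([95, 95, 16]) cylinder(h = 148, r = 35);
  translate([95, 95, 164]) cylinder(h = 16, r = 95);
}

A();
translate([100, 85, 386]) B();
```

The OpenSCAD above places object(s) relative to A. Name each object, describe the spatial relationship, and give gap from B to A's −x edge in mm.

The spool's min-x is at 100; the stool's min-x is 0; gap = 100 mm.

A is a stool. B is a spool. The spool is on top of the stool. The gap from the spool to the stool's −x edge is 100 mm.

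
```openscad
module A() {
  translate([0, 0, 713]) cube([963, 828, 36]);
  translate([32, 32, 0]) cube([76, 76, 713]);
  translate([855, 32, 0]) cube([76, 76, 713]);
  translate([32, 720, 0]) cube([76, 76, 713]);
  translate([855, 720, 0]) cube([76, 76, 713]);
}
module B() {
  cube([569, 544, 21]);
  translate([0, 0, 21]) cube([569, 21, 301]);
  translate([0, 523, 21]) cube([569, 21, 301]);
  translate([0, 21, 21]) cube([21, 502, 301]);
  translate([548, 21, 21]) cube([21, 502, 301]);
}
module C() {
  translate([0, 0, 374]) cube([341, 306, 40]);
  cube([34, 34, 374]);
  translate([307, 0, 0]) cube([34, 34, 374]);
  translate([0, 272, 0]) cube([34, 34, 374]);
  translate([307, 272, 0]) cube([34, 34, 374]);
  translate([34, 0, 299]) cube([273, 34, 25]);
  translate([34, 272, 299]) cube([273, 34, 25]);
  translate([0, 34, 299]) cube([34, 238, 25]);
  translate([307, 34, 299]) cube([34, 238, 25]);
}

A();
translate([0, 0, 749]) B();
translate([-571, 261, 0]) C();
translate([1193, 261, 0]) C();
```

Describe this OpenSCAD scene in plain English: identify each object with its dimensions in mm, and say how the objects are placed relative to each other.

A is a table: top 963 mm (x) × 828 mm (y), 36 mm thick, upper face at z = 749 mm, on four 76×76 mm square legs, each inset 32 mm from the nearest pair of top edges, running from z = 0 to the bottom of the top.

B is an open storage box with external size 569×544×322 mm and wall thickness 21 mm (the base is also 21 mm thick). The base covers the whole footprint; the four walls stand on the base, with the y-facing walls full-width and the x-facing walls fitting between their inner faces.

C is a four-legged stool. The seat is 341×306 mm, 40 mm thick, top at z = 414 mm. It stands on four square legs, each 34×34 mm in cross-section, from z = 0 to the seat underside, each flush with a corner of the seat. Four stretchers, 34 mm wide and 25 mm tall, connect adjacent legs with their undersides at z = 299 mm, each running between the inner faces of the legs it joins and aligned with the legs' outer faces on the other axis.

The open box is on top of the table. Two stools sit around the table at the −x, +x sides.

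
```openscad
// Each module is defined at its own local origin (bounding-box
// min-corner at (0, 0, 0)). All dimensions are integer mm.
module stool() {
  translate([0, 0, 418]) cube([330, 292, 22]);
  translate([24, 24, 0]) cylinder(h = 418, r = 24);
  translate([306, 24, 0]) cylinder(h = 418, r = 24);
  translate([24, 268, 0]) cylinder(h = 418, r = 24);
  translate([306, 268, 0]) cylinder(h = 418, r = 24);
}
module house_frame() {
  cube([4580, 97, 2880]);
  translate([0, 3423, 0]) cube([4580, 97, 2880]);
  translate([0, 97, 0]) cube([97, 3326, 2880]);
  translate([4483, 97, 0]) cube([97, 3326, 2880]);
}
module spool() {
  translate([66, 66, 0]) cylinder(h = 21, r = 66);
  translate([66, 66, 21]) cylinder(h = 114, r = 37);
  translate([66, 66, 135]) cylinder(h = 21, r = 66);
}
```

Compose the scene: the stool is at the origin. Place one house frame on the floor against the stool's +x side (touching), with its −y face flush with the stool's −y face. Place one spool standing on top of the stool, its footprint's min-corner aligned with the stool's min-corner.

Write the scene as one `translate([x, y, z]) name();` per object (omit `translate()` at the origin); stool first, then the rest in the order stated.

stool();
translate([330, 0, 0]) house_frame();
translate([0, 0, 440]) spool();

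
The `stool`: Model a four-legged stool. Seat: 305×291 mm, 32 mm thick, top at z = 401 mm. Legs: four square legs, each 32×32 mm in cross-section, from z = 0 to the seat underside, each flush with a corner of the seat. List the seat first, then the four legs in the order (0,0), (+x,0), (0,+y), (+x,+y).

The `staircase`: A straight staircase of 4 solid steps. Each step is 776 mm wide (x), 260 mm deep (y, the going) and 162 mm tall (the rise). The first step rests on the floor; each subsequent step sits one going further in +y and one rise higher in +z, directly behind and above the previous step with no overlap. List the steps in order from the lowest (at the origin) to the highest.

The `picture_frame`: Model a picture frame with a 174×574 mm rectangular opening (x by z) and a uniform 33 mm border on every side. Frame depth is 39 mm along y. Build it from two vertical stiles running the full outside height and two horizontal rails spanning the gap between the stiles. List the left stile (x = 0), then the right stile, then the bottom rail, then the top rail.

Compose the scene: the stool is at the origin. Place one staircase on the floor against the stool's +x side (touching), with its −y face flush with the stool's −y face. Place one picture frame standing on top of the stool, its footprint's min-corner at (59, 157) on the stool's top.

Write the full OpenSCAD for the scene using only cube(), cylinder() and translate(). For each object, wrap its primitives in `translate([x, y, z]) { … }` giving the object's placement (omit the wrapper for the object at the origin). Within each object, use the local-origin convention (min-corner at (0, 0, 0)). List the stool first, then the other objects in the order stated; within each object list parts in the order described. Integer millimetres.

translate([0, 0, 369]) cube([305, 291, 32]);
cube([32, 32, 369]);
translate([273, 0, 0]) cube([32, 32, 369]);
translate([0, 259, 0]) cube([32, 32, 369]);
translate([273, 259, 0]) cube([32, 32, 369]);
translate([305, 0, 0]) {
  cube([776, 260, 162]);
  translate([0, 260, 162]) cube([776, 260, 162]);
  translate([0, 520, 324]) cube([776, 260, 162]);
  translate([0, 780, 486]) cube([776, 260, 162]);
}
translate([59, 157, 401]) {
  cube([33, 39, 640]);
  translate([207, 0, 0]) cube([33, 39, 640]);
  translate([33, 0, 0]) cube([174, 39, 33]);
  translate([33, 0, 607]) cube([174, 39, 33]);
}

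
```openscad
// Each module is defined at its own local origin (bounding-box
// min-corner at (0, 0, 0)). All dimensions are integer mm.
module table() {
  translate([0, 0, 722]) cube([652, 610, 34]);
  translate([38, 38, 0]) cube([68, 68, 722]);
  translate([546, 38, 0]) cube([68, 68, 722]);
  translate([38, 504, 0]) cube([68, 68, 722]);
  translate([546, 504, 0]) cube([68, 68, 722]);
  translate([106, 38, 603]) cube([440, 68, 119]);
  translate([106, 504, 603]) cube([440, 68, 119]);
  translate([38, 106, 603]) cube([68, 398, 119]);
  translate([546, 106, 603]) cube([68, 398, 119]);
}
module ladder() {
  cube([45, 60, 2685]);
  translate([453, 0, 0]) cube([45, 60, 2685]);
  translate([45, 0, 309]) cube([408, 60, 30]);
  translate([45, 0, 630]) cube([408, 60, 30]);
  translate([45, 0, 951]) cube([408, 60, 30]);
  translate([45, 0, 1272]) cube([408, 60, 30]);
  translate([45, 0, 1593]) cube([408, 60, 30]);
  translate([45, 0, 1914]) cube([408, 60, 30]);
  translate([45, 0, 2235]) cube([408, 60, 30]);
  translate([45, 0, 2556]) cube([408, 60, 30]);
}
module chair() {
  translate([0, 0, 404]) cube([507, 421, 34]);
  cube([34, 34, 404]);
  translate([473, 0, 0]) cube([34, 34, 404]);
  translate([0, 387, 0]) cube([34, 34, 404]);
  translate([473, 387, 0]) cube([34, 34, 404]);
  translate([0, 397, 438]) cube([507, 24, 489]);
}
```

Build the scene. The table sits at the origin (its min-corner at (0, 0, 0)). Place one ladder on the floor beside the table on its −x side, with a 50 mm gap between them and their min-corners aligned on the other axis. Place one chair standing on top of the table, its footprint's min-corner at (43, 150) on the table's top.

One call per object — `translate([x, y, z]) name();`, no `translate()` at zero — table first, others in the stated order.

table();
translate([-548, 0, 0]) ladder();
translate([43, 150, 756]) chair();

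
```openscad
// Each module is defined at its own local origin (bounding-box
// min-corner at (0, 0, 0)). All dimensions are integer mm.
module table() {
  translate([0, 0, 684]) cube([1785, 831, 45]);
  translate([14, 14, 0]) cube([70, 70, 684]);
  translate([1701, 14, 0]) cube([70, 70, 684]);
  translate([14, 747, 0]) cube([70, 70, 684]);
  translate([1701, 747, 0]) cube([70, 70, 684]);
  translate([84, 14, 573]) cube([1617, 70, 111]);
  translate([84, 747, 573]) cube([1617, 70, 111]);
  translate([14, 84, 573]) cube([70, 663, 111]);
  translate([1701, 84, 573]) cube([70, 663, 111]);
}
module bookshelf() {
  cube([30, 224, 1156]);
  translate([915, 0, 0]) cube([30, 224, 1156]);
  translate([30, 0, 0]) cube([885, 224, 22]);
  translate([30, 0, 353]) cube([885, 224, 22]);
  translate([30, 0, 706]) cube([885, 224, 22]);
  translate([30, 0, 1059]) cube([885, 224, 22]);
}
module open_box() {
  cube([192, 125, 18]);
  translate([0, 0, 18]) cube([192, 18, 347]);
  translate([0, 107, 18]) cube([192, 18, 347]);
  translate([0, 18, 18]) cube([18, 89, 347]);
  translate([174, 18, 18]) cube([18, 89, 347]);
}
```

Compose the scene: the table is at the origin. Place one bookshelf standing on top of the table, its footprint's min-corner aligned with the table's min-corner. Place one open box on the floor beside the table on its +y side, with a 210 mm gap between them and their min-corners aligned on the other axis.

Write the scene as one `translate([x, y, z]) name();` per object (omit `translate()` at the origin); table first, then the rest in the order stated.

table();
translate([0, 0, 729]) bookshelf();
translate([0, 1041, 0]) open_box();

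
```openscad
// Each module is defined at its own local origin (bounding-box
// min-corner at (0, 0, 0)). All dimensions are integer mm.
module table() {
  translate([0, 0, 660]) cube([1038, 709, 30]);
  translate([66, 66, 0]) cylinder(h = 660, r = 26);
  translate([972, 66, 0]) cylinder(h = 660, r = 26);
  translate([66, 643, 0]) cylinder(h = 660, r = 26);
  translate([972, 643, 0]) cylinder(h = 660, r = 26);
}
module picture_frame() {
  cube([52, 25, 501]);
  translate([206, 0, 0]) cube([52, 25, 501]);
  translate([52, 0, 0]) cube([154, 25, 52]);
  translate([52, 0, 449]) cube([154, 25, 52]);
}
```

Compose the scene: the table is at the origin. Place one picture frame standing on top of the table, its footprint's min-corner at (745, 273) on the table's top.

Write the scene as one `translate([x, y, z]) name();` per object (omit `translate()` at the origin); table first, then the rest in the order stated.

table();
translate([745, 273, 690]) picture_frame();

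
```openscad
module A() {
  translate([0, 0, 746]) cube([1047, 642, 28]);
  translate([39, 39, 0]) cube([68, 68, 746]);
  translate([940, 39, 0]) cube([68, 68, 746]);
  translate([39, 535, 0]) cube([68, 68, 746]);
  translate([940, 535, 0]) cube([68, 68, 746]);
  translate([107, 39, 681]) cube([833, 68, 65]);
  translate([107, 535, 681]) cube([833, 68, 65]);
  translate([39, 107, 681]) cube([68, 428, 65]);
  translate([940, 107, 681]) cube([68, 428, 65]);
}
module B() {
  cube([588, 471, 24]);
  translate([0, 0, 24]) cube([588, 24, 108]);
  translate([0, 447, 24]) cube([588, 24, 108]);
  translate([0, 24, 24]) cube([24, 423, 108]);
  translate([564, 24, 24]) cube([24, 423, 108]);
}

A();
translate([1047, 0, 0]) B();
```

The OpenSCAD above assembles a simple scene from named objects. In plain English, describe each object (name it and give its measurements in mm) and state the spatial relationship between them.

A is a rectangular dining table. The top is 1047×642×28 mm with its upper surface at z = 774 mm. It stands on four 68×68 mm square legs, each inset 39 mm from the nearest pair of top edges, running from the floor to the underside of the top. Four apron rails, 68 mm thick and 65 mm tall, run between adjacent legs with their top edges flush with the underside of the top and their outer faces flush with the legs' outer faces.

B is an open storage box with external size 588×471×132 mm and wall thickness 24 mm (the base is also 24 mm thick). The base covers the whole footprint; the four walls stand on the base, with the y-facing walls full-width and the x-facing walls fitting between their inner faces.

The open box is against the table's +x side, with their −y faces flush.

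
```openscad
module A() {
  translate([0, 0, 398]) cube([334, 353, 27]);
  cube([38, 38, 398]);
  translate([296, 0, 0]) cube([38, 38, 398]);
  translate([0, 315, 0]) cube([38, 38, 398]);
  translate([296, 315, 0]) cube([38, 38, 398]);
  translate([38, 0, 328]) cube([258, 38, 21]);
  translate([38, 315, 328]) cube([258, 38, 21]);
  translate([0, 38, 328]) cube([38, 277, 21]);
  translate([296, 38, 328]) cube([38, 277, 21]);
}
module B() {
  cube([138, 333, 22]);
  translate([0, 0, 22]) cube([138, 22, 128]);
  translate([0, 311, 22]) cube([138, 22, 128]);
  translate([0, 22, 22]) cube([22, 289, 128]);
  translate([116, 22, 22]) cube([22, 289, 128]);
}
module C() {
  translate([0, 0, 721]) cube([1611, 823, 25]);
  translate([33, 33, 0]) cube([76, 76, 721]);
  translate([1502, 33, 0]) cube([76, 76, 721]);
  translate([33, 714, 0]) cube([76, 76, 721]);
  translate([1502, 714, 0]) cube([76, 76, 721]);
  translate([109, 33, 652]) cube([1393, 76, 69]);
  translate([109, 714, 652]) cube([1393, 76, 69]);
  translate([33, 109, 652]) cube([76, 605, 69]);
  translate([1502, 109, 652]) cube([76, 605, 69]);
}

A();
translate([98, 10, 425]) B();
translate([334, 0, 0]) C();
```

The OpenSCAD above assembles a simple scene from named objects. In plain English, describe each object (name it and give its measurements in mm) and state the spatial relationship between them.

A is a four-legged stool. The seat is 334×353 mm, 27 mm thick, top at z = 425 mm. It stands on four square legs, each 38×38 mm in cross-section, from z = 0 to the seat underside, each flush with a corner of the seat. Four stretchers, 38 mm wide and 21 mm tall, connect adjacent legs with their undersides at z = 328 mm, each running between the inner faces of the legs it joins and aligned with the legs' outer faces on the other axis.

B is an open storage box with external size 138×333×150 mm and wall thickness 22 mm (the base is also 22 mm thick). The base covers the whole footprint; the four walls stand on the base, with the y-facing walls full-width and the x-facing walls fitting between their inner faces.

C is a rectangular dining table. The top is 1611×823×25 mm with its upper surface at z = 746 mm. It stands on four 76×76 mm square legs, each inset 33 mm from the nearest pair of top edges, running from the floor to the underside of the top. Four apron rails, 76 mm thick and 69 mm tall, run between adjacent legs with their top edges flush with the underside of the top and their outer faces flush with the legs' outer faces.

The open box is on top of the stool, centred. The table is against the stool's +x side, with their −y faces flush.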